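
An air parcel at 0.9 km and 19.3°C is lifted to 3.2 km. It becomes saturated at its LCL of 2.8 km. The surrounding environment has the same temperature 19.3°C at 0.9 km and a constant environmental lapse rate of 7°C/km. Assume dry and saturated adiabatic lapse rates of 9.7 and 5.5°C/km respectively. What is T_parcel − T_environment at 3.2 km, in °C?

Parcel:
  900–2800 m, dry: Δz = 1.9 km ⇒ ΔT = -18.43°C; T = 0.87°C
  2800–3200 m, saturated: Δz = 0.4 km ⇒ ΔT = -2.2°C; T = -1.33°C
Environment:
  900–3200 m, environment: Δz = 2.3 km ⇒ ΔT = -16.1°C; T = 3.2°C
T_parcel − T_env = -1.33 − 3.2 = -4.53°C

-4.53°C (parcel cooler than environment)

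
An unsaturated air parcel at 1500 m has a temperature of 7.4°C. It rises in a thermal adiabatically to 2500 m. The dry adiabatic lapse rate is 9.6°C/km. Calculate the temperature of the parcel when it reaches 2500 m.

From 1500 m to 2500 m (dry adiabatic): cools by 9.6 × 1 = 9.6°C, giving -2.2°C.

-2.2°C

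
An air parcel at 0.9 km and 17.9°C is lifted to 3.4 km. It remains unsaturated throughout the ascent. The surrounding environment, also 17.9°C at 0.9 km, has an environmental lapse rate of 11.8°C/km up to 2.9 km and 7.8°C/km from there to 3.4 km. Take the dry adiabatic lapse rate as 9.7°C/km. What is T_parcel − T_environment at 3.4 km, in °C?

+3.25°C (parcel warmer than environment)

Parcel:
  900 → 3400 m (dry, 9.7°C/km): ΔT = -9.7 × 2.5 = -24.25°C → T = -6.35°C
Environment:
  900 → 2900 m (environment, lower layer, 11.8°C/km): ΔT = -11.8 × 2 = -23.6°C → T = -5.7°C
  2900 → 3400 m (environment, upper layer, 7.8°C/km): ΔT = -7.8 × 0.5 = -3.9°C → T = -9.6°C
T_parcel − T_env = -6.35 − (-9.6) = +3.25°C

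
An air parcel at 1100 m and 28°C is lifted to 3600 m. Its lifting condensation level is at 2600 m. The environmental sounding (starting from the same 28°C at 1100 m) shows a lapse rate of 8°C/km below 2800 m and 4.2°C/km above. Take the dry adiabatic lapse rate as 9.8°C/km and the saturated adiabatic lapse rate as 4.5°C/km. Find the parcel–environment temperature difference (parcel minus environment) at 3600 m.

Parcel:
  1100–2600 m, dry: Δz = 1.5 km ⇒ ΔT = -14.7°C; T = 13.3°C
  2600–3600 m, saturated: Δz = 1 km ⇒ ΔT = -4.5°C; T = 8.8°C
Environment:
  1100–2800 m, environment, lower layer: Δz = 1.7 km ⇒ ΔT = -13.6°C; T = 14.4°C
  2800–3600 m, environment, upper layer: Δz = 0.8 km ⇒ ΔT = -3.36°C; T = 11.04°C
T_parcel − T_env = 8.8 − 11.04 = -2.24°C

-2.24°C (parcel cooler than environment)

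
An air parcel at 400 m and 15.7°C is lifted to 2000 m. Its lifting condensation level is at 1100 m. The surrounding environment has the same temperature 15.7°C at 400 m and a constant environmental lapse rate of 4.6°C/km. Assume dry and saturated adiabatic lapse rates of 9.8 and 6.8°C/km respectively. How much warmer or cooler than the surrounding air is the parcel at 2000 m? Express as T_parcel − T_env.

-5.62°C (parcel cooler than environment)

Parcel:
  400 → 1100 m (dry, 9.8°C/km): ΔT = -9.8 × 0.7 = -6.86°C → T = 8.84°C
  1100 → 2000 m (saturated, 6.8°C/km): ΔT = -6.8 × 0.9 = -6.12°C → T = 2.72°C
Environment:
  400 → 2000 m (environment, 4.6°C/km): ΔT = -4.6 × 1.6 = -7.36°C → T = 8.34°C
T_parcel − T_env = 2.72 − 8.34 = -5.62°C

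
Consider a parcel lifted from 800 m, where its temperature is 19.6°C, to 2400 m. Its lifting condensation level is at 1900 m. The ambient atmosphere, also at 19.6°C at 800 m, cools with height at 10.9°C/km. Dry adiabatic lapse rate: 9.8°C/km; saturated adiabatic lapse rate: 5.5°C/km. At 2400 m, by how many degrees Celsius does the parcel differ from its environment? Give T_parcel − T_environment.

Parcel:
  800–1900 m, dry: Δz = 1.1 km ⇒ ΔT = -10.78°C; T = 8.82°C
  1900–2400 m, saturated: Δz = 0.5 km ⇒ ΔT = -2.75°C; T = 6.07°C
Environment:
  800–2400 m, environment: Δz = 1.6 km ⇒ ΔT = -17.44°C; T = 2.16°C
T_parcel − T_env = 6.07 − 2.16 = +3.91°C

+3.91°C (parcel warmer than environment)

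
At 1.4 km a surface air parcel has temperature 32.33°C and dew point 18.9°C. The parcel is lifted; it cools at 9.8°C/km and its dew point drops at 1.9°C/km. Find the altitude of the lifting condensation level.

T and T_d converge at 9.8 − 1.9 = 7.9°C per km
Height above start = (32.33 − 18.9) / 7.9 = 1.7 km
LCL altitude = 1400 m + 1700 m = 3100 m

3.1 km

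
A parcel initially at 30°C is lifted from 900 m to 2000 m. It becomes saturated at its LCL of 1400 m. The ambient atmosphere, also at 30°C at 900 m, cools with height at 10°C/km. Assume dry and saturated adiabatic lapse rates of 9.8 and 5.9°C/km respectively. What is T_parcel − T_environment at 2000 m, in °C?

Parcel:
  900–1400 m, dry: Δz = 0.5 km ⇒ ΔT = -4.9°C; T = 25.1°C
  1400–2000 m, saturated: Δz = 0.6 km ⇒ ΔT = -3.54°C; T = 21.56°C
Environment:
  900–2000 m, environment: Δz = 1.1 km ⇒ ΔT = -11°C; T = 19°C
T_parcel − T_env = 21.56 − 19 = +2.56°C

+2.56°C (parcel warmer than environment)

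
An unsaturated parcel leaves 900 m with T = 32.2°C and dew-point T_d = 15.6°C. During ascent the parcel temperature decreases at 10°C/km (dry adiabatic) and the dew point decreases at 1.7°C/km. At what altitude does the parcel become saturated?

T and T_d converge at 10 − 1.7 = 8.3°C per km
Height above start = (32.2 − 15.6) / 8.3 = 2 km
LCL altitude = 900 m + 2000 m = 2900 m

2900 m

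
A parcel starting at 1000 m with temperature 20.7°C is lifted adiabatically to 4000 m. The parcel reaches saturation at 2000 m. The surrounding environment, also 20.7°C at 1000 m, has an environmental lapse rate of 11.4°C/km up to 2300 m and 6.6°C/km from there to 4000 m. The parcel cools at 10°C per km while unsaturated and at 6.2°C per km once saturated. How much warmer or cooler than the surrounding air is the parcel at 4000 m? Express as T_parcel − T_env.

+3.64°C (parcel warmer than environment)

Parcel:
  1000–2000 m, dry: Δz = 1 km ⇒ ΔT = -10°C; T = 10.7°C
  2000–4000 m, saturated: Δz = 2 km ⇒ ΔT = -12.4°C; T = -1.7°C
Environment:
  1000–2300 m, environment, lower layer: Δz = 1.3 km ⇒ ΔT = -14.82°C; T = 5.88°C
  2300–4000 m, environment, upper layer: Δz = 1.7 km ⇒ ΔT = -11.22°C; T = -5.34°C
T_parcel − T_env = -1.7 − (-5.34) = +3.64°C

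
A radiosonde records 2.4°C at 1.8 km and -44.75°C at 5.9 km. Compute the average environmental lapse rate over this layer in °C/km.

Γ = −ΔT/Δz = (2.4 − (-44.75)) / (5900 − 1800) m
  = 47.15°C / 4.1 km = 11.5°C/km

11.5°C/km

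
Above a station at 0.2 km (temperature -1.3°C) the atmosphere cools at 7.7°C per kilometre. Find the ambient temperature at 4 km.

-30.56°C

Environmental to 4000 m: -7.7 × 3.8 km = -29.26°C, so T = -30.56°C.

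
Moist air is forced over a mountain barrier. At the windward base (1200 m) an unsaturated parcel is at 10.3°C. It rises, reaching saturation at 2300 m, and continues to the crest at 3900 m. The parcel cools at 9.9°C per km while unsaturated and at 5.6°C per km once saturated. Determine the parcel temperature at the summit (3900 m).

1200 → 2300 m (dry, 9.9°C/km): ΔT = -9.9 × 1.1 = -10.89°C → T = -0.59°C
2300 → 3900 m (saturated, 5.6°C/km): ΔT = -5.6 × 1.6 = -8.96°C → T = -9.55°C

-9.55°C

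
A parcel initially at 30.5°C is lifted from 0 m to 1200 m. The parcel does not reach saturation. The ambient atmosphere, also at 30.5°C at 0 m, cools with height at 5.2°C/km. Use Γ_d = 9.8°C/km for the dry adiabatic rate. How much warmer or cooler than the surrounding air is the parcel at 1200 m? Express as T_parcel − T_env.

Parcel:
  From 0 m to 1200 m (dry): cools by 9.8 × 1.2 = 11.76°C, giving 18.74°C.
Environment:
  From 0 m to 1200 m (environment): cools by 5.2 × 1.2 = 6.24°C, giving 24.26°C.
T_parcel − T_env = 18.74 − 24.26 = -5.52°C

-5.52°C (parcel cooler than environment)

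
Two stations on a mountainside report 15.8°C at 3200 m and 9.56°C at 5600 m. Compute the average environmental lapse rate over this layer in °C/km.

2.6°C/km

Γ = −ΔT/Δz = (15.8 − 9.56) / (5600 − 3200) m
  = 6.24°C / 2.4 km = 2.6°C/km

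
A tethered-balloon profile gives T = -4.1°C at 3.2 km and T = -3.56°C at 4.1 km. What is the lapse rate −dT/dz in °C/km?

Γ = −ΔT/Δz = (-4.1 − (-3.56)) / (4100 − 3200) m
  = -0.54°C / 0.9 km = -0.6°C/km

-0.6°C/km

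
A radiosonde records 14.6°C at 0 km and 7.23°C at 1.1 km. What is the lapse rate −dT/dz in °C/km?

6.7°C/km

Γ = −ΔT/Δz = (14.6 − 7.23) / (1100 − 0) m
  = 7.37°C / 1.1 km = 6.7°C/km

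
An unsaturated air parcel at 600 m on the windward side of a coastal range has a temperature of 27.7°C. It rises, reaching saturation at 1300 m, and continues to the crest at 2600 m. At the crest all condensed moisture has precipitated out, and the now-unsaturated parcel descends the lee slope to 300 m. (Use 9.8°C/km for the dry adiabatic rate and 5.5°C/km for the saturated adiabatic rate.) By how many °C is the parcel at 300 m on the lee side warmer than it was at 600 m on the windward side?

+8.53°C

600 → 1300 m (dry, 9.8°C/km): ΔT = -9.8 × 0.7 = -6.86°C → T = 20.84°C
1300 → 2600 m (saturated, 5.5°C/km): ΔT = -5.5 × 1.3 = -7.15°C → T = 13.69°C
2600 → 300 m (dry descent, 9.8°C/km): ΔT = +9.8 × 2.3 = +22.54°C → T = 36.23°C
Net change vs windward start: 36.23 − 27.7 = +8.53°C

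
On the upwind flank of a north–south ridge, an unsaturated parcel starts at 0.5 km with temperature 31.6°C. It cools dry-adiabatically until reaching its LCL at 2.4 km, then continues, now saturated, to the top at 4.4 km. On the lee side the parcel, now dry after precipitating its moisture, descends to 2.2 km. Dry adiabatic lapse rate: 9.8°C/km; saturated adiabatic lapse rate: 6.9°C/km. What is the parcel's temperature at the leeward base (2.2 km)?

20.74°C

500–2400 m, dry: Δz = 1.9 km ⇒ ΔT = -18.62°C; T = 12.98°C
2400–4400 m, saturated: Δz = 2 km ⇒ ΔT = -13.8°C; T = -0.82°C
4400–2200 m, dry descent: Δz = 2.2 km ⇒ ΔT = +21.56°C; T = 20.74°C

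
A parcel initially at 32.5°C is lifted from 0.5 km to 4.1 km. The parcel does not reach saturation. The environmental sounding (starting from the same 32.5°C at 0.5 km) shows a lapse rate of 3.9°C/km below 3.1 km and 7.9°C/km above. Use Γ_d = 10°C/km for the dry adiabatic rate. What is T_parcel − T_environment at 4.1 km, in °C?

Parcel:
  500–4100 m, dry: Δz = 3.6 km ⇒ ΔT = -36°C; T = -3.5°C
Environment:
  500–3100 m, environment, lower layer: Δz = 2.6 km ⇒ ΔT = -10.14°C; T = 22.36°C
  3100–4100 m, environment, upper layer: Δz = 1 km ⇒ ΔT = -7.9°C; T = 14.46°C
T_parcel − T_env = -3.5 − 14.46 = -17.96°C

-17.96°C (parcel cooler than environment)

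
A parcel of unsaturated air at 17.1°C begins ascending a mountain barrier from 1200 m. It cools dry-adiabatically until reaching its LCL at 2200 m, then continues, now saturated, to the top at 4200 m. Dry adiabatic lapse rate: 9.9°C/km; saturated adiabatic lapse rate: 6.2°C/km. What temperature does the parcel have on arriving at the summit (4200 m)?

-5.2°C

Dry to 2200 m: -9.9 × 1 km = -9.9°C, so T = 7.2°C.
Saturated to 4200 m: -6.2 × 2 km = -12.4°C, so T = -5.2°C.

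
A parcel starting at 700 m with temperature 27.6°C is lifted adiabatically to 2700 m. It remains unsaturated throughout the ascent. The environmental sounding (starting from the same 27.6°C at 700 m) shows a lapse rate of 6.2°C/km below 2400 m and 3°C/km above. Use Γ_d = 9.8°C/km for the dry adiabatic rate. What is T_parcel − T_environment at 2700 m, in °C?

Parcel:
  Dry to 2700 m: -9.8 × 2 km = -19.6°C, so T = 8°C.
Environment:
  Environment, lower layer to 2400 m: -6.2 × 1.7 km = -10.54°C, so T = 17.06°C.
  Environment, upper layer to 2700 m: -3 × 0.3 km = -0.9°C, so T = 16.16°C.
T_parcel − T_env = 8 − 16.16 = -8.16°C

-8.16°C (parcel cooler than environment)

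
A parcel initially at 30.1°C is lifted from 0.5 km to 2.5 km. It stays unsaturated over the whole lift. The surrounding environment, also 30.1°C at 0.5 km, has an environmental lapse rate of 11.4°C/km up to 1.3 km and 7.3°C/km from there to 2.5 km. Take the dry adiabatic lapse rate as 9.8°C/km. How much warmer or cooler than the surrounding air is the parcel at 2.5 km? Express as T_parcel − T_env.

Parcel:
  Dry to 2500 m: -9.8 × 2 km = -19.6°C, so T = 10.5°C.
Environment:
  Environment, lower layer to 1300 m: -11.4 × 0.8 km = -9.12°C, so T = 20.98°C.
  Environment, upper layer to 2500 m: -7.3 × 1.2 km = -8.76°C, so T = 12.22°C.
T_parcel − T_env = 10.5 − 12.22 = -1.72°C

-1.72°C (parcel cooler than environment)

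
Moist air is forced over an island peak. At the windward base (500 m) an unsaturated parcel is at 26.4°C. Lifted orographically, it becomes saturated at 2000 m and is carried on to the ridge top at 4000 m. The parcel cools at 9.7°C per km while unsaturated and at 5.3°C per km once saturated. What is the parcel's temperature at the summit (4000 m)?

From 500 m to 2000 m (dry): cools by 9.7 × 1.5 = 14.55°C, giving 11.85°C.
From 2000 m to 4000 m (saturated): cools by 5.3 × 2 = 10.6°C, giving 1.25°C.

1.25°C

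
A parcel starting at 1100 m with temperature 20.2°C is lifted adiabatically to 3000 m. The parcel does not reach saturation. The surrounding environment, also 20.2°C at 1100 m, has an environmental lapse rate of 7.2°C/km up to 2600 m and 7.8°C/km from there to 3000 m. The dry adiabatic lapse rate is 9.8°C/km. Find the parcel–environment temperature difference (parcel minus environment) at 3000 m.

Parcel:
  Dry to 3000 m: -9.8 × 1.9 km = -18.62°C, so T = 1.58°C.
Environment:
  Environment, lower layer to 2600 m: -7.2 × 1.5 km = -10.8°C, so T = 9.4°C.
  Environment, upper layer to 3000 m: -7.8 × 0.4 km = -3.12°C, so T = 6.28°C.
T_parcel − T_env = 1.58 − 6.28 = -4.7°C

-4.7°C (parcel cooler than environment)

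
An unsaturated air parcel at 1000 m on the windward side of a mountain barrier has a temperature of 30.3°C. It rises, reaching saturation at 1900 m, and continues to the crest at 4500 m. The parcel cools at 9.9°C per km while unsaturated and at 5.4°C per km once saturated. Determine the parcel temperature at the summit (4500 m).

From 1000 m to 1900 m (dry): cools by 9.9 × 0.9 = 8.91°C, giving 21.39°C.
From 1900 m to 4500 m (saturated): cools by 5.4 × 2.6 = 14.04°C, giving 7.35°C.

7.35°C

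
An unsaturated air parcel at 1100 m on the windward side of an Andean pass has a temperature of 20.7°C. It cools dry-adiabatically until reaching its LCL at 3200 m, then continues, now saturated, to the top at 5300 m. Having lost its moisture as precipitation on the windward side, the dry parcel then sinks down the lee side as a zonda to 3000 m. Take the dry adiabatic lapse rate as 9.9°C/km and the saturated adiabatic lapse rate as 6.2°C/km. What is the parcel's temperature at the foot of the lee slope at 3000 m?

9.66°C

1100–3200 m, dry: Δz = 2.1 km ⇒ ΔT = -20.79°C; T = -0.09°C
3200–5300 m, saturated: Δz = 2.1 km ⇒ ΔT = -13.02°C; T = -13.11°C
5300–3000 m, dry descent: Δz = 2.3 km ⇒ ΔT = +22.77°C; T = 9.66°C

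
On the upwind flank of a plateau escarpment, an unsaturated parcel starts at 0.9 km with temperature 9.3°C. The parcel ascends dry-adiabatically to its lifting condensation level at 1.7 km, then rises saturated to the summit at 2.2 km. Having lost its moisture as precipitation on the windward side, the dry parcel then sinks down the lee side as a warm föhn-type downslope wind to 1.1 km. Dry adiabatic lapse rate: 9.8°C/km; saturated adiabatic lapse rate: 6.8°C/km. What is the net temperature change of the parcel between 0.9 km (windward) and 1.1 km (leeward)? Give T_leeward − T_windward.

900–1700 m, dry: Δz = 0.8 km ⇒ ΔT = -7.84°C; T = 1.46°C
1700–2200 m, saturated: Δz = 0.5 km ⇒ ΔT = -3.4°C; T = -1.94°C
2200–1100 m, dry descent: Δz = 1.1 km ⇒ ΔT = +10.78°C; T = 8.84°C
Net change vs windward start: 8.84 − 9.3 = -0.46°C

-0.46°C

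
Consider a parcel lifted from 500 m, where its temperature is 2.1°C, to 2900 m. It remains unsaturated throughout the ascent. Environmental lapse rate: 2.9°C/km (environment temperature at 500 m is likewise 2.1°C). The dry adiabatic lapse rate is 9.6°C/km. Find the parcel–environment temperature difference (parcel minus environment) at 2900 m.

-16.08°C (parcel cooler than environment)

Parcel:
  500–2900 m, dry: Δz = 2.4 km ⇒ ΔT = -23.04°C; T = -20.94°C
Environment:
  500–2900 m, environment: Δz = 2.4 km ⇒ ΔT = -6.96°C; T = -4.86°C
T_parcel − T_env = -20.94 − (-4.86) = -16.08°C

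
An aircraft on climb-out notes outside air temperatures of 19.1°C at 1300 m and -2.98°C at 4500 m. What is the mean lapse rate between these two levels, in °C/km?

Γ = −ΔT/Δz = (19.1 − (-2.98)) / (4500 − 1300) m
  = 22.08°C / 3.2 km = 6.9°C/km

6.9°C/km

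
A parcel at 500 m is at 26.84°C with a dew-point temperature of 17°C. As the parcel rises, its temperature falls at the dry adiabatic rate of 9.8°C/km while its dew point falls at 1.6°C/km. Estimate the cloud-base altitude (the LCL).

1700 m

T and T_d converge at 9.8 − 1.6 = 8.2°C per km
Height above start = (26.84 − 17) / 8.2 = 1.2 km
LCL altitude = 500 m + 1200 m = 1700 m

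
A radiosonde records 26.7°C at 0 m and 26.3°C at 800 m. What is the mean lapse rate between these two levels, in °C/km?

0.5°C/km

Γ = −ΔT/Δz = (26.7 − 26.3) / (800 − 0) m
  = 0.4°C / 0.8 km = 0.5°C/km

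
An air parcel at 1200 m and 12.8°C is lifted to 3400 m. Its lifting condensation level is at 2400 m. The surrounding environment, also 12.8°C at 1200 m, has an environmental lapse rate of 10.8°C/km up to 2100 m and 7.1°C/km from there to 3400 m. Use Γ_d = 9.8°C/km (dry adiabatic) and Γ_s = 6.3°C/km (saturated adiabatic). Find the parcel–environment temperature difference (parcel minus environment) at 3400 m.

Parcel:
  1200 → 2400 m (dry, 9.8°C/km): ΔT = -9.8 × 1.2 = -11.76°C → T = 1.04°C
  2400 → 3400 m (saturated, 6.3°C/km): ΔT = -6.3 × 1 = -6.3°C → T = -5.26°C
Environment:
  1200 → 2100 m (environment, lower layer, 10.8°C/km): ΔT = -10.8 × 0.9 = -9.72°C → T = 3.08°C
  2100 → 3400 m (environment, upper layer, 7.1°C/km): ΔT = -7.1 × 1.3 = -9.23°C → T = -6.15°C
T_parcel − T_env = -5.26 − (-6.15) = +0.89°C

+0.89°C (parcel warmer than environment)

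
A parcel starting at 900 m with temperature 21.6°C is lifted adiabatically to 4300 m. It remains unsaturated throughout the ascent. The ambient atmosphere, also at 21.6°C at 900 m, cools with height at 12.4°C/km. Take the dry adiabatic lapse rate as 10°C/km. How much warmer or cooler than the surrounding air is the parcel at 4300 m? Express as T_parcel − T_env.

+8.16°C (parcel warmer than environment)

Parcel:
  From 900 m to 4300 m (dry): cools by 10 × 3.4 = 34°C, giving -12.4°C.
Environment:
  From 900 m to 4300 m (environment): cools by 12.4 × 3.4 = 42.16°C, giving -20.56°C.
T_parcel − T_env = -12.4 − (-20.56) = +8.16°C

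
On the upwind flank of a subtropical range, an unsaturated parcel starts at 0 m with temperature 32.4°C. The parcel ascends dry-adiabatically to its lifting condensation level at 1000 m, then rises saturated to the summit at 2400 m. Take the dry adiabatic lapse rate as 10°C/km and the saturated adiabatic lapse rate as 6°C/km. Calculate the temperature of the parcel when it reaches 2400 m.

14°C

From 0 m to 1000 m (dry): cools by 10 × 1 = 10°C, giving 22.4°C.
From 1000 m to 2400 m (saturated): cools by 6 × 1.4 = 8.4°C, giving 14°C.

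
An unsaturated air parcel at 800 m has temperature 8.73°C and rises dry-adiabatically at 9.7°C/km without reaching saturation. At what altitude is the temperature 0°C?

Height above start = (8.73 − 0) / 9.7 = 0.9 km
Altitude = 800 m + 900 m = 1700 m

1700 m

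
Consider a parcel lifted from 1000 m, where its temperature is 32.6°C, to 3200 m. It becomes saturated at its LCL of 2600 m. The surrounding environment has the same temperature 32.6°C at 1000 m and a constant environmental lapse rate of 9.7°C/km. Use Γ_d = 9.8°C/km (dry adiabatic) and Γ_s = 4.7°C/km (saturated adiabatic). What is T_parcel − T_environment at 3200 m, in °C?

Parcel:
  1000 → 2600 m (dry, 9.8°C/km): ΔT = -9.8 × 1.6 = -15.68°C → T = 16.92°C
  2600 → 3200 m (saturated, 4.7°C/km): ΔT = -4.7 × 0.6 = -2.82°C → T = 14.1°C
Environment:
  1000 → 3200 m (environment, 9.7°C/km): ΔT = -9.7 × 2.2 = -21.34°C → T = 11.26°C
T_parcel − T_env = 14.1 − 11.26 = +2.84°C

+2.84°C (parcel warmer than environment)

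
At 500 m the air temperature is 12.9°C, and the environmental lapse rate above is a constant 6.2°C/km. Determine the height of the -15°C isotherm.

Height above start = (12.9 − (-15)) / 6.2 = 4.5 km
Altitude = 500 m + 4500 m = 5000 m

5000 m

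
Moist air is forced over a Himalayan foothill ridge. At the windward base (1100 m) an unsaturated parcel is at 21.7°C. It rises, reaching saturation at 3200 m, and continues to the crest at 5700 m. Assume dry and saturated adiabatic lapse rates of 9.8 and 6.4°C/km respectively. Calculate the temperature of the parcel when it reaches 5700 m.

-14.88°C

From 1100 m to 3200 m (dry): cools by 9.8 × 2.1 = 20.58°C, giving 1.12°C.
From 3200 m to 5700 m (saturated): cools by 6.4 × 2.5 = 16°C, giving -14.88°C.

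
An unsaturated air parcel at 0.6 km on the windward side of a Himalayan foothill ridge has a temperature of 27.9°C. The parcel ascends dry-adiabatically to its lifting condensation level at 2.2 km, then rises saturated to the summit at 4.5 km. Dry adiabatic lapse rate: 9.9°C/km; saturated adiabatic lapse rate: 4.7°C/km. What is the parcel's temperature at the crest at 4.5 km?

600–2200 m, dry: Δz = 1.6 km ⇒ ΔT = -15.84°C; T = 12.06°C
2200–4500 m, saturated: Δz = 2.3 km ⇒ ΔT = -10.81°C; T = 1.25°C

1.25°C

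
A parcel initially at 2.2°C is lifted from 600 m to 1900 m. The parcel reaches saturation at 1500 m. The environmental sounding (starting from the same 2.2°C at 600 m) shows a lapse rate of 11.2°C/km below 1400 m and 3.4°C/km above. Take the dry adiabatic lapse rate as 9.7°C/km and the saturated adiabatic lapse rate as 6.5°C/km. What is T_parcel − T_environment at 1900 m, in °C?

-0.67°C (parcel cooler than environment)

Parcel:
  Dry to 1500 m: -9.7 × 0.9 km = -8.73°C, so T = -6.53°C.
  Saturated to 1900 m: -6.5 × 0.4 km = -2.6°C, so T = -9.13°C.
Environment:
  Environment, lower layer to 1400 m: -11.2 × 0.8 km = -8.96°C, so T = -6.76°C.
  Environment, upper layer to 1900 m: -3.4 × 0.5 km = -1.7°C, so T = -8.46°C.
T_parcel − T_env = -9.13 − (-8.46) = -0.67°C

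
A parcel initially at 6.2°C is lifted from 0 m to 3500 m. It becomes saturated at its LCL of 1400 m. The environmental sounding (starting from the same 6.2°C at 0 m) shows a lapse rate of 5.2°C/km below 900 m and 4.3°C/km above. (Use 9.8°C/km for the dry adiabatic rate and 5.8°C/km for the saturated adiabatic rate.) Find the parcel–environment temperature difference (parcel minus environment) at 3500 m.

Parcel:
  0 → 1400 m (dry, 9.8°C/km): ΔT = -9.8 × 1.4 = -13.72°C → T = -7.52°C
  1400 → 3500 m (saturated, 5.8°C/km): ΔT = -5.8 × 2.1 = -12.18°C → T = -19.7°C
Environment:
  0 → 900 m (environment, lower layer, 5.2°C/km): ΔT = -5.2 × 0.9 = -4.68°C → T = 1.52°C
  900 → 3500 m (environment, upper layer, 4.3°C/km): ΔT = -4.3 × 2.6 = -11.18°C → T = -9.66°C
T_parcel − T_env = -19.7 − (-9.66) = -10.04°C

-10.04°C (parcel cooler than environment)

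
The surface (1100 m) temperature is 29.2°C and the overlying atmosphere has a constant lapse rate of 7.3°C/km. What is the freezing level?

Height above start = (29.2 − 0) / 7.3 = 4 km
Altitude = 1100 m + 4000 m = 5100 m

5100 m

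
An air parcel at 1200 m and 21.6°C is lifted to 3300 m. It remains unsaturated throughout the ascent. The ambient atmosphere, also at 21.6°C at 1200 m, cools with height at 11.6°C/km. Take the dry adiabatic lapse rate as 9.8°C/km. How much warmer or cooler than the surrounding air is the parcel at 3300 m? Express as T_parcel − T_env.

+3.78°C (parcel warmer than environment)

Parcel:
  From 1200 m to 3300 m (dry): cools by 9.8 × 2.1 = 20.58°C, giving 1.02°C.
Environment:
  From 1200 m to 3300 m (environment): cools by 11.6 × 2.1 = 24.36°C, giving -2.76°C.
T_parcel − T_env = 1.02 − (-2.76) = +3.78°C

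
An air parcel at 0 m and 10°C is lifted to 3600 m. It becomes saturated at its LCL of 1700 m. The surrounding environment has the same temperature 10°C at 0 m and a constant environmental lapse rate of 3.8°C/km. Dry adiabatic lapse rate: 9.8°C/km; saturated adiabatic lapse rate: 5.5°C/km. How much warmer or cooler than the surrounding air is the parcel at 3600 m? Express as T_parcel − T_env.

-13.43°C (parcel cooler than environment)

Parcel:
  0–1700 m, dry: Δz = 1.7 km ⇒ ΔT = -16.66°C; T = -6.66°C
  1700–3600 m, saturated: Δz = 1.9 km ⇒ ΔT = -10.45°C; T = -17.11°C
Environment:
  0–3600 m, environment: Δz = 3.6 km ⇒ ΔT = -13.68°C; T = -3.68°C
T_parcel − T_env = -17.11 − (-3.68) = -13.43°C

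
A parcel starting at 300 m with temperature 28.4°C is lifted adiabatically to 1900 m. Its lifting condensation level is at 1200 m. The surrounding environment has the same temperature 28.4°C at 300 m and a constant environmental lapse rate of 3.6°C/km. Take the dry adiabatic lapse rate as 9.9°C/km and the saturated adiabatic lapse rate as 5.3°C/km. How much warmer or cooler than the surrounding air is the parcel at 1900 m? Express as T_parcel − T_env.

Parcel:
  300 → 1200 m (dry, 9.9°C/km): ΔT = -9.9 × 0.9 = -8.91°C → T = 19.49°C
  1200 → 1900 m (saturated, 5.3°C/km): ΔT = -5.3 × 0.7 = -3.71°C → T = 15.78°C
Environment:
  300 → 1900 m (environment, 3.6°C/km): ΔT = -3.6 × 1.6 = -5.76°C → T = 22.64°C
T_parcel − T_env = 15.78 − 22.64 = -6.86°C

-6.86°C (parcel cooler than environment)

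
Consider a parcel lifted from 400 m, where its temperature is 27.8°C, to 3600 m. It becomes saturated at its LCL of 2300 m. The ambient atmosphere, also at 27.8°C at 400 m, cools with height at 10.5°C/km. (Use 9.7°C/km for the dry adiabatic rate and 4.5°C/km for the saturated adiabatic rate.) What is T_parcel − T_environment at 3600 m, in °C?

+9.32°C (parcel warmer than environment)

Parcel:
  400–2300 m, dry: Δz = 1.9 km ⇒ ΔT = -18.43°C; T = 9.37°C
  2300–3600 m, saturated: Δz = 1.3 km ⇒ ΔT = -5.85°C; T = 3.52°C
Environment:
  400–3600 m, environment: Δz = 3.2 km ⇒ ΔT = -33.6°C; T = -5.8°C
T_parcel − T_env = 3.52 − (-5.8) = +9.32°C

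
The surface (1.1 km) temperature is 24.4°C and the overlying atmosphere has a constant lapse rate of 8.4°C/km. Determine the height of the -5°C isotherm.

Height above start = (24.4 − (-5)) / 8.4 = 3.5 km
Altitude = 1100 m + 3500 m = 4600 m

4.6 km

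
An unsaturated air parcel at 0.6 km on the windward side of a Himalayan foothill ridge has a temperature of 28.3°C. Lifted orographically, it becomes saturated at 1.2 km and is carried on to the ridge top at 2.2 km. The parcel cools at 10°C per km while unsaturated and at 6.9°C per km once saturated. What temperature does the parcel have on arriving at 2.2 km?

15.4°C

600–1200 m, dry: Δz = 0.6 km ⇒ ΔT = -6°C; T = 22.3°C
1200–2200 m, saturated: Δz = 1 km ⇒ ΔT = -6.9°C; T = 15.4°C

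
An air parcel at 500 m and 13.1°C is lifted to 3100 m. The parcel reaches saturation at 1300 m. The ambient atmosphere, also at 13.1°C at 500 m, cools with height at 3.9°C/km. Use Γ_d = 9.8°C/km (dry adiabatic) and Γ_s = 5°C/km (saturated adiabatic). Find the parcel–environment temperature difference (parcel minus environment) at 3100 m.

-6.7°C (parcel cooler than environment)

Parcel:
  Dry to 1300 m: -9.8 × 0.8 km = -7.84°C, so T = 5.26°C.
  Saturated to 3100 m: -5 × 1.8 km = -9°C, so T = -3.74°C.
Environment:
  Environment to 3100 m: -3.9 × 2.6 km = -10.14°C, so T = 2.96°C.
T_parcel − T_env = -3.74 − 2.96 = -6.7°C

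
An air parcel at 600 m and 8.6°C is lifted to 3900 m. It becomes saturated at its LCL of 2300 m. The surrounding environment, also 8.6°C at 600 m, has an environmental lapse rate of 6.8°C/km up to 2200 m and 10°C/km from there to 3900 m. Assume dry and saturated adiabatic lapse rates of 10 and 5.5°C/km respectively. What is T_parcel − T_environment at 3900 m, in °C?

Parcel:
  From 600 m to 2300 m (dry): cools by 10 × 1.7 = 17°C, giving -8.4°C.
  From 2300 m to 3900 m (saturated): cools by 5.5 × 1.6 = 8.8°C, giving -17.2°C.
Environment:
  From 600 m to 2200 m (environment, lower layer): cools by 6.8 × 1.6 = 10.88°C, giving -2.28°C.
  From 2200 m to 3900 m (environment, upper layer): cools by 10 × 1.7 = 17°C, giving -19.28°C.
T_parcel − T_env = -17.2 − (-19.28) = +2.08°C

+2.08°C (parcel warmer than environment)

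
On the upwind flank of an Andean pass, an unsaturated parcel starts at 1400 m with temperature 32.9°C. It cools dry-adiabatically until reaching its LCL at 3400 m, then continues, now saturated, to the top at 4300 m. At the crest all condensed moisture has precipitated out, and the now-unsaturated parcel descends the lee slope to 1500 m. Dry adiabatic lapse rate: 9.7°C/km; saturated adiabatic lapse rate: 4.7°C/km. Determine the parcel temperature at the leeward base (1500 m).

Dry to 3400 m: -9.7 × 2 km = -19.4°C, so T = 13.5°C.
Saturated to 4300 m: -4.7 × 0.9 km = -4.23°C, so T = 9.27°C.
Dry descent to 1500 m: +9.7 × 2.8 km = +27.16°C, so T = 36.43°C.

36.43°C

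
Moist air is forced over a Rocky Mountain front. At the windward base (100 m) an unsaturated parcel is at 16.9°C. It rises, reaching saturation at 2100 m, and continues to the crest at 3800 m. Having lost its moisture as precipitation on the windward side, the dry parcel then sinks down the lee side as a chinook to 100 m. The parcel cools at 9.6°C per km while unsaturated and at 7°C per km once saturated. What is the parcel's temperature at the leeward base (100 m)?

From 100 m to 2100 m (dry): cools by 9.6 × 2 = 19.2°C, giving -2.3°C.
From 2100 m to 3800 m (saturated): cools by 7 × 1.7 = 11.9°C, giving -14.2°C.
From 3800 m to 100 m (dry descent): warms by 9.6 × 3.7 = 35.52°C, giving 21.32°C.

21.32°C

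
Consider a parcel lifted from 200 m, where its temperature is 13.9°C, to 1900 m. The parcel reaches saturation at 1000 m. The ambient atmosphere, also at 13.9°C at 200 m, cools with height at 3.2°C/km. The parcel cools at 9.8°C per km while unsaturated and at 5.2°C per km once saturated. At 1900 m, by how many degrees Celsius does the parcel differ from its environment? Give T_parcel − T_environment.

Parcel:
  200 → 1000 m (dry, 9.8°C/km): ΔT = -9.8 × 0.8 = -7.84°C → T = 6.06°C
  1000 → 1900 m (saturated, 5.2°C/km): ΔT = -5.2 × 0.9 = -4.68°C → T = 1.38°C
Environment:
  200 → 1900 m (environment, 3.2°C/km): ΔT = -3.2 × 1.7 = -5.44°C → T = 8.46°C
T_parcel − T_env = 1.38 − 8.46 = -7.08°C

-7.08°C (parcel cooler than environment)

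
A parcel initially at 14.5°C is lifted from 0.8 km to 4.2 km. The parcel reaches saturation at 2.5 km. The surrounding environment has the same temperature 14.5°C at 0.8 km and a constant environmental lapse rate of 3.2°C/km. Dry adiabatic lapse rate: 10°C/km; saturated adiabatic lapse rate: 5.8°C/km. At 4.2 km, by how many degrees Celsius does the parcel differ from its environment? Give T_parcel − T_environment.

-15.98°C (parcel cooler than environment)

Parcel:
  From 800 m to 2500 m (dry): cools by 10 × 1.7 = 17°C, giving -2.5°C.
  From 2500 m to 4200 m (saturated): cools by 5.8 × 1.7 = 9.86°C, giving -12.36°C.
Environment:
  From 800 m to 4200 m (environment): cools by 3.2 × 3.4 = 10.88°C, giving 3.62°C.
T_parcel − T_env = -12.36 − 3.62 = -15.98°C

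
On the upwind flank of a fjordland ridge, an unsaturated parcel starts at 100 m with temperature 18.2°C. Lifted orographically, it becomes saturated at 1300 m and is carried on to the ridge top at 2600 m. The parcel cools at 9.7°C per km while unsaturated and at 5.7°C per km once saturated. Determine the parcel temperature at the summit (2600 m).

100 → 1300 m (dry, 9.7°C/km): ΔT = -9.7 × 1.2 = -11.64°C → T = 6.56°C
1300 → 2600 m (saturated, 5.7°C/km): ΔT = -5.7 × 1.3 = -7.41°C → T = -0.85°C

-0.85°C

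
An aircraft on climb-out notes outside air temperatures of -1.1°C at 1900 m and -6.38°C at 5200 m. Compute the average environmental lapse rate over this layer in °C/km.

1.6°C/km

Γ = −ΔT/Δz = (-1.1 − (-6.38)) / (5200 − 1900) m
  = 5.28°C / 3.3 km = 1.6°C/km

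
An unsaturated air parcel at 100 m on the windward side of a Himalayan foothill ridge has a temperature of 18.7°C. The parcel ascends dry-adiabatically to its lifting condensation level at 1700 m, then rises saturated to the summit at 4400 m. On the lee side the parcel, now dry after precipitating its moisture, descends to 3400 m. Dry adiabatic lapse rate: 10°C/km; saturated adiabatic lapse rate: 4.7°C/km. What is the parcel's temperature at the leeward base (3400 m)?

100–1700 m, dry: Δz = 1.6 km ⇒ ΔT = -16°C; T = 2.7°C
1700–4400 m, saturated: Δz = 2.7 km ⇒ ΔT = -12.69°C; T = -9.99°C
4400–3400 m, dry descent: Δz = 1 km ⇒ ΔT = +10°C; T = 0.01°C

0.01°C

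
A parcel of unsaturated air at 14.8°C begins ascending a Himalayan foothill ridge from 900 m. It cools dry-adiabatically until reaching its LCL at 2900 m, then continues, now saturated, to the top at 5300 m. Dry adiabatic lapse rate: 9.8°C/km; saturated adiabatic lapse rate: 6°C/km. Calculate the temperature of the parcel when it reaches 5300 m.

900–2900 m, dry: Δz = 2 km ⇒ ΔT = -19.6°C; T = -4.8°C
2900–5300 m, saturated: Δz = 2.4 km ⇒ ΔT = -14.4°C; T = -19.2°C

-19.2°C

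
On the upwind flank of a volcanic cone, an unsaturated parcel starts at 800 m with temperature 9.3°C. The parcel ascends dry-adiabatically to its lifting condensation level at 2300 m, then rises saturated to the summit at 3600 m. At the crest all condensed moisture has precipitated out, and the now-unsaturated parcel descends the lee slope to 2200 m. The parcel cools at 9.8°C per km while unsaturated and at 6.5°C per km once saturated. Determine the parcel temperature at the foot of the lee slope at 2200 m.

800–2300 m, dry: Δz = 1.5 km ⇒ ΔT = -14.7°C; T = -5.4°C
2300–3600 m, saturated: Δz = 1.3 km ⇒ ΔT = -8.45°C; T = -13.85°C
3600–2200 m, dry descent: Δz = 1.4 km ⇒ ΔT = +13.72°C; T = -0.13°C

-0.13°C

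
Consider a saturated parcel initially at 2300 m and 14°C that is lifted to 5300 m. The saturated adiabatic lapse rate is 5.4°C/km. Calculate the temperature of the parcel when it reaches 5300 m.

-2.2°C

2300–5300 m, saturated adiabatic: Δz = 3 km ⇒ ΔT = -16.2°C; T = -2.2°C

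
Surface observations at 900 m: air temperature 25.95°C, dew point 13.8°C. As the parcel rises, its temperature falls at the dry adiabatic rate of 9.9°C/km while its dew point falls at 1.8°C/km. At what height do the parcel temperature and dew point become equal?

T and T_d converge at 9.9 − 1.8 = 8.1°C per km
Height above start = (25.95 − 13.8) / 8.1 = 1.5 km
LCL altitude = 900 m + 1500 m = 2400 m

2400 m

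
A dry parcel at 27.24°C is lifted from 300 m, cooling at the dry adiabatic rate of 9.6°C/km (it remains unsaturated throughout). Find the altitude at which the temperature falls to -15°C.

4700 m

Height above start = (27.24 − (-15)) / 9.6 = 4.4 km
Altitude = 300 m + 4400 m = 4700 m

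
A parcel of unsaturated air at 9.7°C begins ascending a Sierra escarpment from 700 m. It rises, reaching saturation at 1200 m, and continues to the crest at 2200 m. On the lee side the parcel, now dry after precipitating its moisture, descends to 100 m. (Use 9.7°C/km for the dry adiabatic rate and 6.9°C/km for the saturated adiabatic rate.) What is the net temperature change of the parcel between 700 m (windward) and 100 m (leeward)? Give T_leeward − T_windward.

+8.62°C

From 700 m to 1200 m (dry): cools by 9.7 × 0.5 = 4.85°C, giving 4.85°C.
From 1200 m to 2200 m (saturated): cools by 6.9 × 1 = 6.9°C, giving -2.05°C.
From 2200 m to 100 m (dry descent): warms by 9.7 × 2.1 = 20.37°C, giving 18.32°C.
Net change vs windward start: 18.32 − 9.7 = +8.62°C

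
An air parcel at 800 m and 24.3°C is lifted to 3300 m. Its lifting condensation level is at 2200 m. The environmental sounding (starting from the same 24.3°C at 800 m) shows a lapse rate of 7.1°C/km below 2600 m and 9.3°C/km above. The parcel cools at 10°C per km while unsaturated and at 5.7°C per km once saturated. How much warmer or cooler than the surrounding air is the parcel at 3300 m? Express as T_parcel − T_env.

-0.98°C (parcel cooler than environment)

Parcel:
  800–2200 m, dry: Δz = 1.4 km ⇒ ΔT = -14°C; T = 10.3°C
  2200–3300 m, saturated: Δz = 1.1 km ⇒ ΔT = -6.27°C; T = 4.03°C
Environment:
  800–2600 m, environment, lower layer: Δz = 1.8 km ⇒ ΔT = -12.78°C; T = 11.52°C
  2600–3300 m, environment, upper layer: Δz = 0.7 km ⇒ ΔT = -6.51°C; T = 5.01°C
T_parcel − T_env = 4.03 − 5.01 = -0.98°C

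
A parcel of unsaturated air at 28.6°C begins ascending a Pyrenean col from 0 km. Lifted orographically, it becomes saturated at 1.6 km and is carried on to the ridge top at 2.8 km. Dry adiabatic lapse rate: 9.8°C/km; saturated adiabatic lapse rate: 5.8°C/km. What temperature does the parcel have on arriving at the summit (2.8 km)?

5.96°C

0 → 1600 m (dry, 9.8°C/km): ΔT = -9.8 × 1.6 = -15.68°C → T = 12.92°C
1600 → 2800 m (saturated, 5.8°C/km): ΔT = -5.8 × 1.2 = -6.96°C → T = 5.96°C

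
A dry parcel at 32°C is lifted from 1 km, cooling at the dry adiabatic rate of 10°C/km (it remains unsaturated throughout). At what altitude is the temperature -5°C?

4.7 km

Height above start = (32 − (-5)) / 10 = 3.7 km
Altitude = 1000 m + 3700 m = 4700 m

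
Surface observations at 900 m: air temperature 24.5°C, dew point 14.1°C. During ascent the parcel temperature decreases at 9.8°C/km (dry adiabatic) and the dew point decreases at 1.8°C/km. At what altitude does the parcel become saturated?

2200 m

T and T_d converge at 9.8 − 1.8 = 8°C per km
Height above start = (24.5 − 14.1) / 8 = 1.3 km
LCL altitude = 900 m + 1300 m = 2200 m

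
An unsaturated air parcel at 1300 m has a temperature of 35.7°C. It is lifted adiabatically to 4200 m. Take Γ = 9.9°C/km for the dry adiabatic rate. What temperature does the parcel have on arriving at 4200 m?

6.99°C

1300–4200 m, dry adiabatic: Δz = 2.9 km ⇒ ΔT = -28.71°C; T = 6.99°C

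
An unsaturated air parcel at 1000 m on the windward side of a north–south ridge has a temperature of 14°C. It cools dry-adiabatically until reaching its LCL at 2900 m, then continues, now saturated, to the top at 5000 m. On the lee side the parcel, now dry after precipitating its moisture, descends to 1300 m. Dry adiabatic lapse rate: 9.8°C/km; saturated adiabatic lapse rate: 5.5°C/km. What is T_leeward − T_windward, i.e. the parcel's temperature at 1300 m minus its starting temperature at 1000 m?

1000–2900 m, dry: Δz = 1.9 km ⇒ ΔT = -18.62°C; T = -4.62°C
2900–5000 m, saturated: Δz = 2.1 km ⇒ ΔT = -11.55°C; T = -16.17°C
5000–1300 m, dry descent: Δz = 3.7 km ⇒ ΔT = +36.26°C; T = 20.09°C
Net change vs windward start: 20.09 − 14 = +6.09°C

+6.09°C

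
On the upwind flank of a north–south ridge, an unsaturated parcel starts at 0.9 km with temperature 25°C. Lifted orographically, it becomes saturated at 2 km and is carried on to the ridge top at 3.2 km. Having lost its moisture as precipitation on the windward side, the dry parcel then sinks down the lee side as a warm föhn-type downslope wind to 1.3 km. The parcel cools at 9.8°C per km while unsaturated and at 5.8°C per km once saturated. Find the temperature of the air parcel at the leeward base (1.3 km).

900–2000 m, dry: Δz = 1.1 km ⇒ ΔT = -10.78°C; T = 14.22°C
2000–3200 m, saturated: Δz = 1.2 km ⇒ ΔT = -6.96°C; T = 7.26°C
3200–1300 m, dry descent: Δz = 1.9 km ⇒ ΔT = +18.62°C; T = 25.88°C

25.88°C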